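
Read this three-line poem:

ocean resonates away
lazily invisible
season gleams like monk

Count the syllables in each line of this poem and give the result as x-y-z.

7-7-5

Line 1: ocean (2), resonates (3), away (2) → 7
Line 2: lazily (3), invisible (4) → 7
Line 3: season (2), gleams (1), like (1), monk (1) → 5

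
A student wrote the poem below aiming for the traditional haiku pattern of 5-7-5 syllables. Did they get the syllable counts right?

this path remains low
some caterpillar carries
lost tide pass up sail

Line 1: this (1), path (1), remains (2), low (1) → 5 ✓
Line 2: some (1), caterpillar (4), carries (2) → 7 ✓
Line 3: lost (1), tide (1), pass (1), up (1), sail (1) → 5 ✓

Yes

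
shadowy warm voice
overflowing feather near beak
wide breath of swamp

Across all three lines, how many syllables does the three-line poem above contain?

17

Line 1: "shadowy warm voice": 3+1+1 = 5
Line 2: "overflowing feather near beak": 4+2+1+1 = 8
Line 3: "wide breath of swamp": 1+1+1+1 = 4
Total: 5 + 8 + 4 = 17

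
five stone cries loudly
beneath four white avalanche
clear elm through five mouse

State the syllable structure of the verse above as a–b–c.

Line 1: five(1) + stone(1) + cries(1) + loudly(2) = 5
Line 2: beneath(2) + four(1) + white(1) + avalanche(3) = 7
Line 3: clear(1) + elm(1) + through(1) + five(1) + mouse(1) = 5

5–7–5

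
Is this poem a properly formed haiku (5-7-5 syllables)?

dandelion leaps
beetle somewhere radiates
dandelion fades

Line 1: dandelion(4) + leaps(1) = 5 ✓
Line 2: beetle(2) + somewhere(2) + radiates(3) = 7 ✓
Line 3: dandelion(4) + fades(1) = 5 ✓

Yes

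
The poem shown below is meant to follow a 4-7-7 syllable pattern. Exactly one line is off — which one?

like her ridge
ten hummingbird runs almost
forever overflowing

The first line

Line 1: like (1), her (1), ridge (1) → 3 (expected 4)
Line 2: ten (1), hummingbird (3), runs (1), almost (2) → 7 ✓
Line 3: forever (3), overflowing (4) → 7 ✓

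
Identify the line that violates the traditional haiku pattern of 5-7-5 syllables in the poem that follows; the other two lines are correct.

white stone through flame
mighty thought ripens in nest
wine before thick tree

Line 1

Line 1: white (1), stone (1), through (1), flame (1) → 4 (expected 5)
Line 2: mighty (2), thought (1), ripens (2), in (1), nest (1) → 7 ✓
Line 3: wine (1), before (2), thick (1), tree (1) → 5 ✓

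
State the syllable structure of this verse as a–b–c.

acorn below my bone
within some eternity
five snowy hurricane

Line 1: acorn (2), below (2), my (1), bone (1) → 6
Line 2: within (2), some (1), eternity (4) → 7
Line 3: five (1), snowy (2), hurricane (3) → 6

6–7–6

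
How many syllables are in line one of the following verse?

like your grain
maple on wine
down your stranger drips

3

Line one: like(1) + your(1) + grain(1) = 3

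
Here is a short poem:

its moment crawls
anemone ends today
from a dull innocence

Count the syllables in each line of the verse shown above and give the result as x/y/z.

4/7/6

Line 1: its (1), moment (2), crawls (1) → 4
Line 2: anemone (4), ends (1), today (2) → 7
Line 3: from (1), a (1), dull (1), innocence (3) → 6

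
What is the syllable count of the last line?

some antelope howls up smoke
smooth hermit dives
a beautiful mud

The last line: a(1) + beautiful(3) + mud(1) = 5

5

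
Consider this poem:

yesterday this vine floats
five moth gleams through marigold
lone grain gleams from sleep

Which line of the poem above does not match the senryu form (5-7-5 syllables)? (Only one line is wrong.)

Line 1

Line 1: yesterday (3), this (1), vine (1), floats (1) → 6 (expected 5)
Line 2: five (1), moth (1), gleams (1), through (1), marigold (3) → 7 ✓
Line 3: lone (1), grain (1), gleams (1), from (1), sleep (1) → 5 ✓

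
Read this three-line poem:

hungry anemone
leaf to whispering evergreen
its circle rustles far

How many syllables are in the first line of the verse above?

The first line: hungry(2) + anemone(4) = 6

6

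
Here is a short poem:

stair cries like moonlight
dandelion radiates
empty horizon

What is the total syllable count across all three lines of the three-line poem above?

Line 1: stair (1), cries (1), like (1), moonlight (2) → 5
Line 2: dandelion (4), radiates (3) → 7
Line 3: empty (2), horizon (3) → 5
Total: 5 + 7 + 5 = 17

17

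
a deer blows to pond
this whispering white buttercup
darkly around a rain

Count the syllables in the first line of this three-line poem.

The first line: "a deer blows to pond": 1+1+1+1+1 = 5

5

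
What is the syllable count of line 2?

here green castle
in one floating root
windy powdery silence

5

Line 2: in (1), one (1), floating (2), root (1) → 5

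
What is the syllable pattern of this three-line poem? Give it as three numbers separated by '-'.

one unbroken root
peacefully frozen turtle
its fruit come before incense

Line 1: "one unbroken root": 1+3+1 = 5
Line 2: "peacefully frozen turtle": 3+2+2 = 7
Line 3: "its fruit come before incense": 1+1+1+2+2 = 7

5-7-7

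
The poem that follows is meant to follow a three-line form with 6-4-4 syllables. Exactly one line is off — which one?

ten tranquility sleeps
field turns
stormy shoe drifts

Line 2

Line 1: "ten tranquility sleeps": 1+4+1 = 6 ✓
Line 2: "field turns": 1+1 = 2 (expected 4)
Line 3: "stormy shoe drifts": 2+1+1 = 4 ✓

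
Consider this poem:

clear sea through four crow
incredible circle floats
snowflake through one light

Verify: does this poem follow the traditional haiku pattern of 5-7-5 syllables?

Yes

Line 1: clear(1) + sea(1) + through(1) + four(1) + crow(1) = 5 ✓
Line 2: incredible(4) + circle(2) + floats(1) = 7 ✓
Line 3: snowflake(2) + through(1) + one(1) + light(1) = 5 ✓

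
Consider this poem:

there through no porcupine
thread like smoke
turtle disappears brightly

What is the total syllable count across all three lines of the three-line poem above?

Line 1: "there through no porcupine": 1+1+1+3 = 6
Line 2: "thread like smoke": 1+1+1 = 3
Line 3: "turtle disappears brightly": 2+3+2 = 7
Total: 6 + 3 + 7 = 16

16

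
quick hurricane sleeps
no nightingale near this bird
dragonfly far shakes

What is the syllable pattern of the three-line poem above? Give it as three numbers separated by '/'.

Line 1: "quick hurricane sleeps": 1+3+1 = 5
Line 2: "no nightingale near this bird": 1+3+1+1+1 = 7
Line 3: "dragonfly far shakes": 3+1+1 = 5

5/7/5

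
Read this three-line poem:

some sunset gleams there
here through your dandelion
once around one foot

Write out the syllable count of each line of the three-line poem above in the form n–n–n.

5–7–5

Line 1: "some sunset gleams there": 1+2+1+1 = 5
Line 2: "here through your dandelion": 1+1+1+4 = 7
Line 3: "once around one foot": 1+2+1+1 = 5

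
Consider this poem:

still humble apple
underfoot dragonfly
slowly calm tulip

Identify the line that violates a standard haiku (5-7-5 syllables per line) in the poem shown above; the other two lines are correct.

The second line

Line 1: still (1), humble (2), apple (2) → 5 ✓
Line 2: underfoot (3), dragonfly (3) → 6 (expected 7)
Line 3: slowly (2), calm (1), tulip (2) → 5 ✓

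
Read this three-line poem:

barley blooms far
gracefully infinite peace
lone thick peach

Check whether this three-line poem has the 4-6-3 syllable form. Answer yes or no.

Line 1: "barley blooms far": 2+1+1 = 4 ✓
Line 2: "gracefully infinite peace": 3+3+1 = 7 (expected 6)
Line 3: "lone thick peach": 1+1+1 = 3 ✓

No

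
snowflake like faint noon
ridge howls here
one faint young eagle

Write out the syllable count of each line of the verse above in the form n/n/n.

Line 1: "snowflake like faint noon": 2+1+1+1 = 5
Line 2: "ridge howls here": 1+1+1 = 3
Line 3: "one faint young eagle": 1+1+1+2 = 5

5/3/5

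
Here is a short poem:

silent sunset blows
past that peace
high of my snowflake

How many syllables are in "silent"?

2

"silent" has 2 syllables.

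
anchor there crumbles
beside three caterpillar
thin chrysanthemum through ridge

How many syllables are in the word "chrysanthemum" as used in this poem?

4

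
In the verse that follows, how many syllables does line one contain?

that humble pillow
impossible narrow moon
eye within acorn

5

Line one: "that humble pillow": 1+2+2 = 5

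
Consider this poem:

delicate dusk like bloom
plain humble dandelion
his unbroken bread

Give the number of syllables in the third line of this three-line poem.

5

The third line: "his unbroken bread": 1+3+1 = 5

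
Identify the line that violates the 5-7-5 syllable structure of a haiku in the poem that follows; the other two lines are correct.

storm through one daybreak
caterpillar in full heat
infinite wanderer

The third line

Line 1: storm(1) + through(1) + one(1) + daybreak(2) = 5 ✓
Line 2: caterpillar(4) + in(1) + full(1) + heat(1) = 7 ✓
Line 3: infinite(3) + wanderer(3) = 6 (expected 5)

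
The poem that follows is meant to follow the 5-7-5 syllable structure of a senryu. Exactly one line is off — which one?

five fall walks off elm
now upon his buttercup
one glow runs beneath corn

The third line

Line 1: five (1), fall (1), walks (1), off (1), elm (1) → 5 ✓
Line 2: now (1), upon (2), his (1), buttercup (3) → 7 ✓
Line 3: one (1), glow (1), runs (1), beneath (2), corn (1) → 6 (expected 5)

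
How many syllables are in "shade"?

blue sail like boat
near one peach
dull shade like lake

1

"shade" has 1 syllable.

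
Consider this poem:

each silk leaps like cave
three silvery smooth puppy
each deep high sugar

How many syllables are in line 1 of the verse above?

5

Line 1: "each silk leaps like cave": 1+1+1+1+1 = 5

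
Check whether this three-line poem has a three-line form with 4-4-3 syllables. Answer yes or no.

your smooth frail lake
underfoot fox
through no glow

Line 1: your (1), smooth (1), frail (1), lake (1) → 4 ✓
Line 2: underfoot (3), fox (1) → 4 ✓
Line 3: through (1), no (1), glow (1) → 3 ✓

Yes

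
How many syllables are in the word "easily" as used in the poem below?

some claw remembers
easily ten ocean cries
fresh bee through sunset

3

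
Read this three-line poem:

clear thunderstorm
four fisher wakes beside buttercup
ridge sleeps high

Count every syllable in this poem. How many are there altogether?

16

Line 1: "clear thunderstorm": 1+3 = 4
Line 2: "four fisher wakes beside buttercup": 1+2+1+2+3 = 9
Line 3: "ridge sleeps high": 1+1+1 = 3
Total: 4 + 9 + 3 = 16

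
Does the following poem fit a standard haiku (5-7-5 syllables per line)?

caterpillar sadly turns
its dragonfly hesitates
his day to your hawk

No

Line 1: "caterpillar sadly turns": 4+2+1 = 7 (expected 5)
Line 2: "its dragonfly hesitates": 1+3+3 = 7 ✓
Line 3: "his day to your hawk": 1+1+1+1+1 = 5 ✓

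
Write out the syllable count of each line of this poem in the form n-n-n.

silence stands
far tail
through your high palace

Line 1: silence (2), stands (1) → 3
Line 2: far (1), tail (1) → 2
Line 3: through (1), your (1), high (1), palace (2) → 5

3-2-5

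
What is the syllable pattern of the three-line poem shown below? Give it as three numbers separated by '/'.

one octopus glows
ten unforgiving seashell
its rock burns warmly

5/7/5

Line 1: one(1) + octopus(3) + glows(1) = 5
Line 2: ten(1) + unforgiving(4) + seashell(2) = 7
Line 3: its(1) + rock(1) + burns(1) + warmly(2) = 5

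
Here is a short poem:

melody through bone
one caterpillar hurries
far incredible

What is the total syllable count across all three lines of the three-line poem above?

Line 1: melody(3) + through(1) + bone(1) = 5
Line 2: one(1) + caterpillar(4) + hurries(2) = 7
Line 3: far(1) + incredible(4) = 5
Total: 5 + 7 + 5 = 17

17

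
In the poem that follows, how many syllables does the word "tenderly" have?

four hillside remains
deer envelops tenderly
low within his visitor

3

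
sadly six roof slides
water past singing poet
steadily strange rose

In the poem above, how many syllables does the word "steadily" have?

3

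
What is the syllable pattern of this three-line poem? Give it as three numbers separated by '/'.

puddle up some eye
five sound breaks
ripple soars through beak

Line 1: "puddle up some eye": 2+1+1+1 = 5
Line 2: "five sound breaks": 1+1+1 = 3
Line 3: "ripple soars through beak": 2+1+1+1 = 5

5/3/5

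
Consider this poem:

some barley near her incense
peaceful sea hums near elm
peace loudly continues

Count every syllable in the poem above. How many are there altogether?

19

Line 1: "some barley near her incense": 1+2+1+1+2 = 7
Line 2: "peaceful sea hums near elm": 2+1+1+1+1 = 6
Line 3: "peace loudly continues": 1+2+3 = 6
Total: 7 + 6 + 6 = 19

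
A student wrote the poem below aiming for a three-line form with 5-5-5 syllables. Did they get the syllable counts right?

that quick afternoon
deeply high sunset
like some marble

No

Line 1: that (1), quick (1), afternoon (3) → 5 ✓
Line 2: deeply (2), high (1), sunset (2) → 5 ✓
Line 3: like (1), some (1), marble (2) → 4 (expected 5)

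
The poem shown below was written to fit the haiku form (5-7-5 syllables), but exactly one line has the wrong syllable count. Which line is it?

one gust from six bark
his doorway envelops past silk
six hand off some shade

Line 1: "one gust from six bark": 1+1+1+1+1 = 5 ✓
Line 2: "his doorway envelops past silk": 1+2+3+1+1 = 8 (expected 7)
Line 3: "six hand off some shade": 1+1+1+1+1 = 5 ✓

Line 2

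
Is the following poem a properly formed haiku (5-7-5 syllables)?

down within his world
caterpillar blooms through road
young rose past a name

Line 1: "down within his world": 1+2+1+1 = 5 ✓
Line 2: "caterpillar blooms through road": 4+1+1+1 = 7 ✓
Line 3: "young rose past a name": 1+1+1+1+1 = 5 ✓

Yes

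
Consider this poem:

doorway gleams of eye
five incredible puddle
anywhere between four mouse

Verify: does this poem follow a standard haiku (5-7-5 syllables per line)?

No

Line 1: doorway (2), gleams (1), of (1), eye (1) → 5 ✓
Line 2: five (1), incredible (4), puddle (2) → 7 ✓
Line 3: anywhere (3), between (2), four (1), mouse (1) → 7 (expected 5)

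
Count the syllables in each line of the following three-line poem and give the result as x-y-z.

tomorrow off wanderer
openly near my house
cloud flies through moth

Line 1: tomorrow (3), off (1), wanderer (3) → 7
Line 2: openly (3), near (1), my (1), house (1) → 6
Line 3: cloud (1), flies (1), through (1), moth (1) → 4

7-6-4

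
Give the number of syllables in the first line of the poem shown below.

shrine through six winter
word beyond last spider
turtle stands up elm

5

The first line: shrine(1) + through(1) + six(1) + winter(2) = 5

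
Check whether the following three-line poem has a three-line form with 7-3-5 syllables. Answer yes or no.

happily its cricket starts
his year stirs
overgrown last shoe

Line 1: happily (3), its (1), cricket (2), starts (1) → 7 ✓
Line 2: his (1), year (1), stirs (1) → 3 ✓
Line 3: overgrown (3), last (1), shoe (1) → 5 ✓

Yes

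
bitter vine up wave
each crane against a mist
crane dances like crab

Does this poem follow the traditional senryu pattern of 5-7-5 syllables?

Line 1: "bitter vine up wave": 2+1+1+1 = 5 ✓
Line 2: "each crane against a mist": 1+1+2+1+1 = 6 (expected 7)
Line 3: "crane dances like crab": 1+2+1+1 = 5 ✓

No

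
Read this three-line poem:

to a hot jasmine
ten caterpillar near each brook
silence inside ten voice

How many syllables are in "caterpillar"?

4

"caterpillar" has 4 syllables.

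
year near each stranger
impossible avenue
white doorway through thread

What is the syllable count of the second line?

7

The second line: impossible(4) + avenue(3) = 7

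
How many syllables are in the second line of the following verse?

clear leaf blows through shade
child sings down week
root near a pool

The second line: child (1), sings (1), down (1), week (1) → 4

4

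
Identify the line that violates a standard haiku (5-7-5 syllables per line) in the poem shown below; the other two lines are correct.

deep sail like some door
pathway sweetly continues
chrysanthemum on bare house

Line 3

Line 1: deep(1) + sail(1) + like(1) + some(1) + door(1) = 5 ✓
Line 2: pathway(2) + sweetly(2) + continues(3) = 7 ✓
Line 3: chrysanthemum(4) + on(1) + bare(1) + house(1) = 7 (expected 5)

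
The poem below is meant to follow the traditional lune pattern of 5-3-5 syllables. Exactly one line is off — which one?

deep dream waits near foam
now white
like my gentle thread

Line 2

Line 1: deep (1), dream (1), waits (1), near (1), foam (1) → 5 ✓
Line 2: now (1), white (1) → 2 (expected 3)
Line 3: like (1), my (1), gentle (2), thread (1) → 5 ✓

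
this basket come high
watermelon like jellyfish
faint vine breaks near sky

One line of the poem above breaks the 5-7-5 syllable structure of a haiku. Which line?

Line 1: "this basket come high": 1+2+1+1 = 5 ✓
Line 2: "watermelon like jellyfish": 4+1+3 = 8 (expected 7)
Line 3: "faint vine breaks near sky": 1+1+1+1+1 = 5 ✓

Line 2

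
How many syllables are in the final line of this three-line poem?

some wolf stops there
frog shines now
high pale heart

3

The final line: high(1) + pale(1) + heart(1) = 3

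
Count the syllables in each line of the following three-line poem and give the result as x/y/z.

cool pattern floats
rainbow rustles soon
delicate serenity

Line 1: cool(1) + pattern(2) + floats(1) = 4
Line 2: rainbow(2) + rustles(2) + soon(1) = 5
Line 3: delicate(3) + serenity(4) = 7

4/5/7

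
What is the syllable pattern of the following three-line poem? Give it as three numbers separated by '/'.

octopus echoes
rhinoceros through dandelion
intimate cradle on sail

5/9/7

Line 1: octopus(3) + echoes(2) = 5
Line 2: rhinoceros(4) + through(1) + dandelion(4) = 9
Line 3: intimate(3) + cradle(2) + on(1) + sail(1) = 7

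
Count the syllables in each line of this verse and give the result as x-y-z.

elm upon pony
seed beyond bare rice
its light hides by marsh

Line 1: elm(1) + upon(2) + pony(2) = 5
Line 2: seed(1) + beyond(2) + bare(1) + rice(1) = 5
Line 3: its(1) + light(1) + hides(1) + by(1) + marsh(1) = 5

5-5-5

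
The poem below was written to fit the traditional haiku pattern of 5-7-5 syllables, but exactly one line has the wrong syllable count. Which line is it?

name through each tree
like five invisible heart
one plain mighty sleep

Line 1: "name through each tree": 1+1+1+1 = 4 (expected 5)
Line 2: "like five invisible heart": 1+1+4+1 = 7 ✓
Line 3: "one plain mighty sleep": 1+1+2+1 = 5 ✓

Line 1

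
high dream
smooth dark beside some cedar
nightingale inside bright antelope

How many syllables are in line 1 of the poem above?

Line 1: high (1), dream (1) → 2

2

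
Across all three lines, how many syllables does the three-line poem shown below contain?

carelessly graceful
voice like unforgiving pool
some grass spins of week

17

Line 1: carelessly(3) + graceful(2) = 5
Line 2: voice(1) + like(1) + unforgiving(4) + pool(1) = 7
Line 3: some(1) + grass(1) + spins(1) + of(1) + week(1) = 5
Total: 5 + 7 + 5 = 17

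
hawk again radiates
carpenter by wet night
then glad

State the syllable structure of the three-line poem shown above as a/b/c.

Line 1: "hawk again radiates": 1+2+3 = 6
Line 2: "carpenter by wet night": 3+1+1+1 = 6
Line 3: "then glad": 1+1 = 2

6/6/2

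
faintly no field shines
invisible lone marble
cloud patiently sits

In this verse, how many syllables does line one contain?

Line one: faintly(2) + no(1) + field(1) + shines(1) = 5

5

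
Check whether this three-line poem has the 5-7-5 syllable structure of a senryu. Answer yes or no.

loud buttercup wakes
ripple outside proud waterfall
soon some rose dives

Line 1: loud(1) + buttercup(3) + wakes(1) = 5 ✓
Line 2: ripple(2) + outside(2) + proud(1) + waterfall(3) = 8 (expected 7)
Line 3: soon(1) + some(1) + rose(1) + dives(1) = 4 (expected 5)

No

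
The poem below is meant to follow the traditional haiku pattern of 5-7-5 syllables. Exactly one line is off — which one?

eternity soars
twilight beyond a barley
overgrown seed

Line 1: "eternity soars": 4+1 = 5 ✓
Line 2: "twilight beyond a barley": 2+2+1+2 = 7 ✓
Line 3: "overgrown seed": 3+1 = 4 (expected 5)

The third line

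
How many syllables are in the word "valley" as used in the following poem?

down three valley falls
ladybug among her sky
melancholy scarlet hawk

2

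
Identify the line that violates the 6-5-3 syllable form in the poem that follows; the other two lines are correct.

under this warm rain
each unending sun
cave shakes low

Line 1: under (2), this (1), warm (1), rain (1) → 5 (expected 6)
Line 2: each (1), unending (3), sun (1) → 5 ✓
Line 3: cave (1), shakes (1), low (1) → 3 ✓

The first line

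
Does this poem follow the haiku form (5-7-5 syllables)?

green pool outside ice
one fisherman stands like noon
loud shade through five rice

Yes

Line 1: "green pool outside ice": 1+1+2+1 = 5 ✓
Line 2: "one fisherman stands like noon": 1+3+1+1+1 = 7 ✓
Line 3: "loud shade through five rice": 1+1+1+1+1 = 5 ✓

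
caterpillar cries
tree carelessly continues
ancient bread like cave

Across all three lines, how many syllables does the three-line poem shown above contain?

Line 1: caterpillar(4) + cries(1) = 5
Line 2: tree(1) + carelessly(3) + continues(3) = 7
Line 3: ancient(2) + bread(1) + like(1) + cave(1) = 5
Total: 5 + 7 + 5 = 17

17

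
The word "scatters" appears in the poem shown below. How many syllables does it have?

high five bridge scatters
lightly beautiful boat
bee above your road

2

"scatters" has 2 syllables.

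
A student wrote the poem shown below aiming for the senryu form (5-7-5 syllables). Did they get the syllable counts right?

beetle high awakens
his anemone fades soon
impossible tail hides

No

Line 1: beetle(2) + high(1) + awakens(3) = 6 (expected 5)
Line 2: his(1) + anemone(4) + fades(1) + soon(1) = 7 ✓
Line 3: impossible(4) + tail(1) + hides(1) = 6 (expected 5)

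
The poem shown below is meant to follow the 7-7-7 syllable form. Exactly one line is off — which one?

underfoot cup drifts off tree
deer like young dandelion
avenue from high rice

Line 1: underfoot(3) + cup(1) + drifts(1) + off(1) + tree(1) = 7 ✓
Line 2: deer(1) + like(1) + young(1) + dandelion(4) = 7 ✓
Line 3: avenue(3) + from(1) + high(1) + rice(1) = 6 (expected 7)

Line 3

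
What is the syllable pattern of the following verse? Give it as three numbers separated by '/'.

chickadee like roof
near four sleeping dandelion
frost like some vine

5/8/4

Line 1: "chickadee like roof": 3+1+1 = 5
Line 2: "near four sleeping dandelion": 1+1+2+4 = 8
Line 3: "frost like some vine": 1+1+1+1 = 4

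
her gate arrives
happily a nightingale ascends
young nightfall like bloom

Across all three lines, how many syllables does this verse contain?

Line 1: her (1), gate (1), arrives (2) → 4
Line 2: happily (3), a (1), nightingale (3), ascends (2) → 9
Line 3: young (1), nightfall (2), like (1), bloom (1) → 5
Total: 4 + 9 + 5 = 18

18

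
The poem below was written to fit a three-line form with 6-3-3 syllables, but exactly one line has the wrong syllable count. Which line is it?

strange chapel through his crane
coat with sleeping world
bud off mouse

Line 1: strange (1), chapel (2), through (1), his (1), crane (1) → 6 ✓
Line 2: coat (1), with (1), sleeping (2), world (1) → 5 (expected 3)
Line 3: bud (1), off (1), mouse (1) → 3 ✓

Line 2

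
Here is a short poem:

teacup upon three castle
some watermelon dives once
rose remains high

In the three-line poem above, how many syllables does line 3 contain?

4

Line 3: "rose remains high": 1+2+1 = 4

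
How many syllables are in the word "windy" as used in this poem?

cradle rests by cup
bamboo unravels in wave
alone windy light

"windy" has 2 syllables.

2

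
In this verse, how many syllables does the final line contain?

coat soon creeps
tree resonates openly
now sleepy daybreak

The final line: "now sleepy daybreak": 1+2+2 = 5

5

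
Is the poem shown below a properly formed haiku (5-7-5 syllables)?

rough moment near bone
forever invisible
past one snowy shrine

Yes

Line 1: rough(1) + moment(2) + near(1) + bone(1) = 5 ✓
Line 2: forever(3) + invisible(4) = 7 ✓
Line 3: past(1) + one(1) + snowy(2) + shrine(1) = 5 ✓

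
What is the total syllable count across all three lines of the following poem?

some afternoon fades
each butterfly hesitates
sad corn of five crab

Line 1: some (1), afternoon (3), fades (1) → 5
Line 2: each (1), butterfly (3), hesitates (3) → 7
Line 3: sad (1), corn (1), of (1), five (1), crab (1) → 5
Total: 5 + 7 + 5 = 17

17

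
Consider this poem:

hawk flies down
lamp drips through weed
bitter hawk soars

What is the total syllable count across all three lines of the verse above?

Line 1: hawk(1) + flies(1) + down(1) = 3
Line 2: lamp(1) + drips(1) + through(1) + weed(1) = 4
Line 3: bitter(2) + hawk(1) + soars(1) = 4
Total: 3 + 4 + 4 = 11

11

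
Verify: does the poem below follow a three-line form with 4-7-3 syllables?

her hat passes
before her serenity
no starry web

No

Line 1: her(1) + hat(1) + passes(2) = 4 ✓
Line 2: before(2) + her(1) + serenity(4) = 7 ✓
Line 3: no(1) + starry(2) + web(1) = 4 (expected 3)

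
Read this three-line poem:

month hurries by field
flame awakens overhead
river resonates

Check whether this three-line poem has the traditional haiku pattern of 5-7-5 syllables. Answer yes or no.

Yes

Line 1: month(1) + hurries(2) + by(1) + field(1) = 5 ✓
Line 2: flame(1) + awakens(3) + overhead(3) = 7 ✓
Line 3: river(2) + resonates(3) = 5 ✓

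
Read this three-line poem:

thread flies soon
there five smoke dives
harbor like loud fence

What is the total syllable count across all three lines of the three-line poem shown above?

Line 1: thread(1) + flies(1) + soon(1) = 3
Line 2: there(1) + five(1) + smoke(1) + dives(1) = 4
Line 3: harbor(2) + like(1) + loud(1) + fence(1) = 5
Total: 3 + 4 + 5 = 12

12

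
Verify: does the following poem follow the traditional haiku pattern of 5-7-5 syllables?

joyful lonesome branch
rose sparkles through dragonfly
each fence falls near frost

Yes

Line 1: joyful(2) + lonesome(2) + branch(1) = 5 ✓
Line 2: rose(1) + sparkles(2) + through(1) + dragonfly(3) = 7 ✓
Line 3: each(1) + fence(1) + falls(1) + near(1) + frost(1) = 5 ✓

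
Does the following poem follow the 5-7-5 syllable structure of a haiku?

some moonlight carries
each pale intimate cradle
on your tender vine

Line 1: some (1), moonlight (2), carries (2) → 5 ✓
Line 2: each (1), pale (1), intimate (3), cradle (2) → 7 ✓
Line 3: on (1), your (1), tender (2), vine (1) → 5 ✓

Yes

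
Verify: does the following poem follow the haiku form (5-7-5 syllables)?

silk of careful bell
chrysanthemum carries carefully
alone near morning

Line 1: silk(1) + of(1) + careful(2) + bell(1) = 5 ✓
Line 2: chrysanthemum(4) + carries(2) + carefully(3) = 9 (expected 7)
Line 3: alone(2) + near(1) + morning(2) = 5 ✓

No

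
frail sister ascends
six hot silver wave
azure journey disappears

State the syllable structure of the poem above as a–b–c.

5–5–7

Line 1: frail (1), sister (2), ascends (2) → 5
Line 2: six (1), hot (1), silver (2), wave (1) → 5
Line 3: azure (2), journey (2), disappears (3) → 7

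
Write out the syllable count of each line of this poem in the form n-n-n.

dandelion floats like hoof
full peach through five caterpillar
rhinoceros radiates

Line 1: "dandelion floats like hoof": 4+1+1+1 = 7
Line 2: "full peach through five caterpillar": 1+1+1+1+4 = 8
Line 3: "rhinoceros radiates": 4+3 = 7

7-8-7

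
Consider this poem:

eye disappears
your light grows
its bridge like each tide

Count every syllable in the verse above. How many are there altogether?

Line 1: eye (1), disappears (3) → 4
Line 2: your (1), light (1), grows (1) → 3
Line 3: its (1), bridge (1), like (1), each (1), tide (1) → 5
Total: 4 + 3 + 5 = 12

12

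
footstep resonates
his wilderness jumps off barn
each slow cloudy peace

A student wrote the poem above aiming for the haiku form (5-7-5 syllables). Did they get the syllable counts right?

Line 1: "footstep resonates": 2+3 = 5 ✓
Line 2: "his wilderness jumps off barn": 1+3+1+1+1 = 7 ✓
Line 3: "each slow cloudy peace": 1+1+2+1 = 5 ✓

Yes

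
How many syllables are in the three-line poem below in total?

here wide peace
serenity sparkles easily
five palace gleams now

17

Line 1: here (1), wide (1), peace (1) → 3
Line 2: serenity (4), sparkles (2), easily (3) → 9
Line 3: five (1), palace (2), gleams (1), now (1) → 5
Total: 3 + 9 + 5 = 17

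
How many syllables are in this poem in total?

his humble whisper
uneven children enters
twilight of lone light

17

Line 1: his (1), humble (2), whisper (2) → 5
Line 2: uneven (3), children (2), enters (2) → 7
Line 3: twilight (2), of (1), lone (1), light (1) → 5
Total: 5 + 7 + 5 = 17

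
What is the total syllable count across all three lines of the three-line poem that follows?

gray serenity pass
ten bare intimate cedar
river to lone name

18

Line 1: gray (1), serenity (4), pass (1) → 6
Line 2: ten (1), bare (1), intimate (3), cedar (2) → 7
Line 3: river (2), to (1), lone (1), name (1) → 5
Total: 6 + 7 + 5 = 18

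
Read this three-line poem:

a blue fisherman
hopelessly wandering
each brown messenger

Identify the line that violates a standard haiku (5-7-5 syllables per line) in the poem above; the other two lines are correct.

The second line

Line 1: a (1), blue (1), fisherman (3) → 5 ✓
Line 2: hopelessly (3), wandering (3) → 6 (expected 7)
Line 3: each (1), brown (1), messenger (3) → 5 ✓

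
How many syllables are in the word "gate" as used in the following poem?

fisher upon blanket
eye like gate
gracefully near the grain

1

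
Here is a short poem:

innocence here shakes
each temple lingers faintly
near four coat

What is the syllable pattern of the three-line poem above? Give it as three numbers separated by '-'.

Line 1: innocence(3) + here(1) + shakes(1) = 5
Line 2: each(1) + temple(2) + lingers(2) + faintly(2) = 7
Line 3: near(1) + four(1) + coat(1) = 3

5-7-3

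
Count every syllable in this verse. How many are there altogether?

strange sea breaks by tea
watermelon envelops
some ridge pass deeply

Line 1: strange (1), sea (1), breaks (1), by (1), tea (1) → 5
Line 2: watermelon (4), envelops (3) → 7
Line 3: some (1), ridge (1), pass (1), deeply (2) → 5
Total: 5 + 7 + 5 = 17

17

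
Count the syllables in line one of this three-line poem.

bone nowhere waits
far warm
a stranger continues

Line one: "bone nowhere waits": 1+2+1 = 4

4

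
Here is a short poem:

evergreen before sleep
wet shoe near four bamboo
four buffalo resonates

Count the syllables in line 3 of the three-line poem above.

7

Line 3: four(1) + buffalo(3) + resonates(3) = 7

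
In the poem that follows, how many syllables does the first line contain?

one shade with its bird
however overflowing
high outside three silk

5

The first line: one(1) + shade(1) + with(1) + its(1) + bird(1) = 5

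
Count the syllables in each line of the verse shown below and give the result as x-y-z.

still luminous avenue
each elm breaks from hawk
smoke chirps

Line 1: "still luminous avenue": 1+3+3 = 7
Line 2: "each elm breaks from hawk": 1+1+1+1+1 = 5
Line 3: "smoke chirps": 1+1 = 2

7-5-2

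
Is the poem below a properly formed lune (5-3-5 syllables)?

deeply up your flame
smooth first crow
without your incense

Line 1: "deeply up your flame": 2+1+1+1 = 5 ✓
Line 2: "smooth first crow": 1+1+1 = 3 ✓
Line 3: "without your incense": 2+1+2 = 5 ✓

Yes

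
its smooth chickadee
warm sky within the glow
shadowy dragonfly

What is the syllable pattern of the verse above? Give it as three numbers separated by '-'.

5-6-6

Line 1: its (1), smooth (1), chickadee (3) → 5
Line 2: warm (1), sky (1), within (2), the (1), glow (1) → 6
Line 3: shadowy (3), dragonfly (3) → 6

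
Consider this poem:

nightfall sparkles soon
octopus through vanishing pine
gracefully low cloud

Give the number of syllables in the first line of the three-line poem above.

5

The first line: nightfall (2), sparkles (2), soon (1) → 5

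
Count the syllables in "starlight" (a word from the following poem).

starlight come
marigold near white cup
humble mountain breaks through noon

2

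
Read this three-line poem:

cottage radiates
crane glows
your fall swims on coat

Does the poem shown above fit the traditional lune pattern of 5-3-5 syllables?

No

Line 1: "cottage radiates": 2+3 = 5 ✓
Line 2: "crane glows": 1+1 = 2 (expected 3)
Line 3: "your fall swims on coat": 1+1+1+1+1 = 5 ✓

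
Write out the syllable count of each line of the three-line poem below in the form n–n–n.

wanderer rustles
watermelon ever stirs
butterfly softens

Line 1: wanderer (3), rustles (2) → 5
Line 2: watermelon (4), ever (2), stirs (1) → 7
Line 3: butterfly (3), softens (2) → 5

5–7–5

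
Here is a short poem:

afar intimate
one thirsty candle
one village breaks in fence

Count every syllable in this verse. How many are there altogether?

Line 1: "afar intimate": 2+3 = 5
Line 2: "one thirsty candle": 1+2+2 = 5
Line 3: "one village breaks in fence": 1+2+1+1+1 = 6
Total: 5 + 5 + 6 = 16

16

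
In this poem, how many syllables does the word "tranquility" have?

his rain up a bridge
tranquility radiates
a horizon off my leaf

4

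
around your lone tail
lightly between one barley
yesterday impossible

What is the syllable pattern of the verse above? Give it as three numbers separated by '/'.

5/7/7

Line 1: "around your lone tail": 2+1+1+1 = 5
Line 2: "lightly between one barley": 2+2+1+2 = 7
Line 3: "yesterday impossible": 3+4 = 7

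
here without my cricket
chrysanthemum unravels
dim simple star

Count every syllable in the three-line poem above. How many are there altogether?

Line 1: here(1) + without(2) + my(1) + cricket(2) = 6
Line 2: chrysanthemum(4) + unravels(3) = 7
Line 3: dim(1) + simple(2) + star(1) = 4
Total: 6 + 7 + 4 = 17

17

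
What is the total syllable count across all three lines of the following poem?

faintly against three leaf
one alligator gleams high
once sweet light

Line 1: faintly(2) + against(2) + three(1) + leaf(1) = 6
Line 2: one(1) + alligator(4) + gleams(1) + high(1) = 7
Line 3: once(1) + sweet(1) + light(1) = 3
Total: 6 + 7 + 3 = 16

16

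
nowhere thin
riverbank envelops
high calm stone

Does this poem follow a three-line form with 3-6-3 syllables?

Yes

Line 1: nowhere (2), thin (1) → 3 ✓
Line 2: riverbank (3), envelops (3) → 6 ✓
Line 3: high (1), calm (1), stone (1) → 3 ✓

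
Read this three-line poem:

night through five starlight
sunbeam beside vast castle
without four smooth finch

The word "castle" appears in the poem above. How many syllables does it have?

"castle" has 2 syllables.

2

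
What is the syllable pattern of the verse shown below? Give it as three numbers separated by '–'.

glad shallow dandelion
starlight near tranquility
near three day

7–7–3

Line 1: glad (1), shallow (2), dandelion (4) → 7
Line 2: starlight (2), near (1), tranquility (4) → 7
Line 3: near (1), three (1), day (1) → 3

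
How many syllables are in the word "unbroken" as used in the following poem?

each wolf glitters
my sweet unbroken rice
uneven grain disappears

3

"unbroken" has 3 syllables.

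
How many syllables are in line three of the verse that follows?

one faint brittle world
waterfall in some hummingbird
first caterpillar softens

7

Line three: "first caterpillar softens": 1+4+2 = 7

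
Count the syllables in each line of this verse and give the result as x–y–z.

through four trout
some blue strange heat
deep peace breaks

Line 1: through (1), four (1), trout (1) → 3
Line 2: some (1), blue (1), strange (1), heat (1) → 4
Line 3: deep (1), peace (1), breaks (1) → 3

3–4–3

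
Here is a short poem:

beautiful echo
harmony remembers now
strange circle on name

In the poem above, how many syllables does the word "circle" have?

2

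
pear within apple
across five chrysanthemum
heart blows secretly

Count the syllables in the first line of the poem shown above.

The first line: "pear within apple": 1+2+2 = 5

5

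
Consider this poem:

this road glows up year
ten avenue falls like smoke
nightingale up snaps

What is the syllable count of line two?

Line two: ten(1) + avenue(3) + falls(1) + like(1) + smoke(1) = 7

7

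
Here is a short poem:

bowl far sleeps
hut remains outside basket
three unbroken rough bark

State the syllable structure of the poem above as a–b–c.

3–7–6

Line 1: bowl(1) + far(1) + sleeps(1) = 3
Line 2: hut(1) + remains(2) + outside(2) + basket(2) = 7
Line 3: three(1) + unbroken(3) + rough(1) + bark(1) = 6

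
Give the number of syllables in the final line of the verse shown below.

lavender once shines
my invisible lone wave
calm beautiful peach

5

The final line: "calm beautiful peach": 1+3+1 = 5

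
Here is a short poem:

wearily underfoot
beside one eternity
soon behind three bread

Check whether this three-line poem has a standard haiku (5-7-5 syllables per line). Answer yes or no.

Line 1: wearily(3) + underfoot(3) = 6 (expected 5)
Line 2: beside(2) + one(1) + eternity(4) = 7 ✓
Line 3: soon(1) + behind(2) + three(1) + bread(1) = 5 ✓

No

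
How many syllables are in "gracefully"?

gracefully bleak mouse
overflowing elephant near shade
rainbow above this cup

3

"gracefully" has 3 syllables.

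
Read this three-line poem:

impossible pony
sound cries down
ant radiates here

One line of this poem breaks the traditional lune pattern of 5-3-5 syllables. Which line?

Line 1

Line 1: "impossible pony": 4+2 = 6 (expected 5)
Line 2: "sound cries down": 1+1+1 = 3 ✓
Line 3: "ant radiates here": 1+3+1 = 5 ✓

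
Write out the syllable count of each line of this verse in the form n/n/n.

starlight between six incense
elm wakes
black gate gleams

Line 1: starlight(2) + between(2) + six(1) + incense(2) = 7
Line 2: elm(1) + wakes(1) = 2
Line 3: black(1) + gate(1) + gleams(1) = 3

7/2/3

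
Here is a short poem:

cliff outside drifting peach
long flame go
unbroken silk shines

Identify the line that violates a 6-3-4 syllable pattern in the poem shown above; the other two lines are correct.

Line 3

Line 1: cliff (1), outside (2), drifting (2), peach (1) → 6 ✓
Line 2: long (1), flame (1), go (1) → 3 ✓
Line 3: unbroken (3), silk (1), shines (1) → 5 (expected 4)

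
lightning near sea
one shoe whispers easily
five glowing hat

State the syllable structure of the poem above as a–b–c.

4–7–4

Line 1: "lightning near sea": 2+1+1 = 4
Line 2: "one shoe whispers easily": 1+1+2+3 = 7
Line 3: "five glowing hat": 1+2+1 = 4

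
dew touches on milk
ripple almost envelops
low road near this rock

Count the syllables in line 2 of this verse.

7

Line 2: "ripple almost envelops": 2+2+3 = 7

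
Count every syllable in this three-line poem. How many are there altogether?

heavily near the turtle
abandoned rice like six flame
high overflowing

19

Line 1: "heavily near the turtle": 3+1+1+2 = 7
Line 2: "abandoned rice like six flame": 3+1+1+1+1 = 7
Line 3: "high overflowing": 1+4 = 5
Total: 7 + 7 + 5 = 19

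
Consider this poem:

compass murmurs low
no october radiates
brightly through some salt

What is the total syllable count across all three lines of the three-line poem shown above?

Line 1: compass (2), murmurs (2), low (1) → 5
Line 2: no (1), october (3), radiates (3) → 7
Line 3: brightly (2), through (1), some (1), salt (1) → 5
Total: 5 + 7 + 5 = 17

17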